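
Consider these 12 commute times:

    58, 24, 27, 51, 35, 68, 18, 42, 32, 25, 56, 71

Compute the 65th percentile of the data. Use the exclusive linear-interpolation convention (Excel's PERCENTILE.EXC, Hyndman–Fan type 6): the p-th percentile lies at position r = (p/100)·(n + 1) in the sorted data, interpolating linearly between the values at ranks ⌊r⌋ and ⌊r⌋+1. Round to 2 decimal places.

Sorted: 18, 24, 25, 27, 32, 35, 42, 51, 56, 58, 68, 71.
n = 12.
r = (65/100)·(12 + 1) = 8.45.
Rank 8 is 51 and rank 9 is 56.
Interpolate: 51 + 0.45·(56 − 51) = 51 + 0.45·5 = 53.25.

53.25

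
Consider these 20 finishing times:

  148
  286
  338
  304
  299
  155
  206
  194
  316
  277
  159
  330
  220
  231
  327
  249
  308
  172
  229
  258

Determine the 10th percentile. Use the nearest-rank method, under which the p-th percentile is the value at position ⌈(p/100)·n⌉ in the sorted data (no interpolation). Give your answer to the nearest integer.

155

Sorted: 148, 155, 159, 172, 194, 206, 220, 229, 231, 249, 258, 277, 286, 299, 304, 308, 316, 327, 330, 338.
n = 20.
Position = ⌈10/100 · 20⌉ = ⌈2⌉ = 2.
The value at rank 2 is 155.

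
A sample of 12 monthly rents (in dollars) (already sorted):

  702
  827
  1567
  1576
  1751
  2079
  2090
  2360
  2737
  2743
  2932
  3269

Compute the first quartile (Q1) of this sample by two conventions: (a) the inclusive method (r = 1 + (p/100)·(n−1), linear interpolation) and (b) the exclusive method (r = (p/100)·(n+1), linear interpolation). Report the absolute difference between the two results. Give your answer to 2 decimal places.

n = 12.
(a) r = 3.75; between ranks 3 (1567) and 4 (1576): 1573.75.
(b) r = 3.25; between ranks 3 (1567) and 4 (1576): 1569.25.
|1573.75 − 1569.25| = 4.5.

4.50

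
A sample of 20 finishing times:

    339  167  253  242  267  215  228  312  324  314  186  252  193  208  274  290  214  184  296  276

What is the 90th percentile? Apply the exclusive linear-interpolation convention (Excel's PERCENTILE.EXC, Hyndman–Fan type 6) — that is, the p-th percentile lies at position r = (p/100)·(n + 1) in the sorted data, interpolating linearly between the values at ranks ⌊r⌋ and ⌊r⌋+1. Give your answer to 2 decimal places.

Sorted: 167, 184, 186, 193, 208, 214, 215, 228, 242, 252, 253, 267, 274, 276, 290, 296, 312, 314, 324, 339.
n = 20.
r = (90/100)·(20 + 1) = 18.9.
Rank 18 is 314 and rank 19 is 324.
Interpolate: 314 + 0.9·(324 − 314) = 314 + 0.9·10 = 323.

323.00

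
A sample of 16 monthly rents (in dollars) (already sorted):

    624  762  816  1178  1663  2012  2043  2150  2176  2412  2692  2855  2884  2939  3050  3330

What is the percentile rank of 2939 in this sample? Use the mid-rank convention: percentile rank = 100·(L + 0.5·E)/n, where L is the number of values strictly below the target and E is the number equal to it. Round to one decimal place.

84.4

Count below 2939: L = 13; count equal: E = 1; n = 16.
Percentile rank = 100·(13 + 0.5·1)/16 = 100·13.5/16 = 84.38.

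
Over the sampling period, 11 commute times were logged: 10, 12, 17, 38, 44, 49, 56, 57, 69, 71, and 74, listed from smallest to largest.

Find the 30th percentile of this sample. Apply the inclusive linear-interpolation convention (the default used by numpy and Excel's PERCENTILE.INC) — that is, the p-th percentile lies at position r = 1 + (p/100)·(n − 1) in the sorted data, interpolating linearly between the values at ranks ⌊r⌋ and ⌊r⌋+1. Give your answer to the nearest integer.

n = 11.
r = 1 + (30/100)·(11 − 1) = 1 + 3 = 4.
r is an integer, so P30 is the value at rank 4: 38.

38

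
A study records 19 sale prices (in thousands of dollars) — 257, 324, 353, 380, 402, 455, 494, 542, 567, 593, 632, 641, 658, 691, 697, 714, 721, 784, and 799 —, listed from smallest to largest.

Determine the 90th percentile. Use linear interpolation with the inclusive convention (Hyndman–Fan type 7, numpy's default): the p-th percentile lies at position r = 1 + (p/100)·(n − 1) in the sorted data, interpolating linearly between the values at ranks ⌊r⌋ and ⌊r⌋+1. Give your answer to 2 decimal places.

733.60

n = 19.
r = 1 + (90/100)·(19 − 1) = 1 + 16.2 = 17.2.
Rank 17 is 721 and rank 18 is 784.
Interpolate: 721 + 0.2·(784 − 721) = 721 + 0.2·63 = 733.6.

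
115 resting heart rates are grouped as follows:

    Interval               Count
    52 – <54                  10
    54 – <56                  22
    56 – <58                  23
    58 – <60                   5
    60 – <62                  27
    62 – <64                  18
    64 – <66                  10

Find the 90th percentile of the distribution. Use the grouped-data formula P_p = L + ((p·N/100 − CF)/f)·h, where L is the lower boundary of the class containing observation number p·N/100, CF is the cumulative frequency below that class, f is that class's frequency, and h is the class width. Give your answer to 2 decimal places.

63.83

N = 115; target position k = 90/100 · 115 = 103.5.
Cumulative frequencies: 10, 32, 55, 60, 87, 105, 115.
Observation 103.5 falls in the class 62 – <64.
L = 62, CF = 87, f = 18, h = 2.
P90 = 62 + ((103.5 − 87)/18)·2 = 62 + 1.83333 = 63.8333.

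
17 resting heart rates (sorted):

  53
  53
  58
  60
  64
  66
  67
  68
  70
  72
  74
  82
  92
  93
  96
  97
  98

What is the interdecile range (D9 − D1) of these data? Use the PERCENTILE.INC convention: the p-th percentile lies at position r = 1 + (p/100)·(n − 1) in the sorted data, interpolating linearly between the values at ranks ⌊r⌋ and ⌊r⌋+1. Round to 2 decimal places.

n = 17.
P10: r = 2.6; ranks 2–3 are 53, 58; interpolating gives 56.
P90: r = 15.4; ranks 15–16 are 96, 97; interpolating gives 96.4.
Difference: 96.4 − 56 = 40.4.

40.40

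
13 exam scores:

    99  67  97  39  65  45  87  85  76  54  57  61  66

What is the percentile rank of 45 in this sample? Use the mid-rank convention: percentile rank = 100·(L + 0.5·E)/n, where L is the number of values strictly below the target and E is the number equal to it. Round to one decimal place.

Sorted: 39, 45, 54, 57, 61, 65, 66, 67, 76, 85, 87, 97, 99.
Count below 45: L = 1; count equal: E = 1; n = 13.
Percentile rank = 100·(1 + 0.5·1)/13 = 100·1.5/13 = 11.54.

11.5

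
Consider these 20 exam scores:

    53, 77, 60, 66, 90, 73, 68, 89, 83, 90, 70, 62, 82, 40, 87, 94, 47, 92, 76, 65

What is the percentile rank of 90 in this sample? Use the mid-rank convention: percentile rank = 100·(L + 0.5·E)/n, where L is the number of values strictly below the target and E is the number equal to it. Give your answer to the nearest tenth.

Sorted: 40, 47, 53, 60, 62, 65, 66, 68, 70, 73, 76, 77, 82, 83, 87, 89, 90, 90, 92, 94.
Count below 90: L = 16; count equal: E = 2; n = 20.
Percentile rank = 100·(16 + 0.5·2)/20 = 100·17/20 = 85.

85.0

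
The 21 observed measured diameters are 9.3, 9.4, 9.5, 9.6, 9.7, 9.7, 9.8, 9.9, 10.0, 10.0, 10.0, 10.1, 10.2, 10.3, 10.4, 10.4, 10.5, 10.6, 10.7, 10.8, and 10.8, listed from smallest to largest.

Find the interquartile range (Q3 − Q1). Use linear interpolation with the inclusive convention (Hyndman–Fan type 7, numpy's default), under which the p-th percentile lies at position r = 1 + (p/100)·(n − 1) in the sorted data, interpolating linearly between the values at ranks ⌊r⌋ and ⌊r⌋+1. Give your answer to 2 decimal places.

n = 21.
P25: r = 6 (integer) → 9.7.
P75: r = 16 (integer) → 10.4.
Difference: 10.4 − 9.7 = 0.7.

0.70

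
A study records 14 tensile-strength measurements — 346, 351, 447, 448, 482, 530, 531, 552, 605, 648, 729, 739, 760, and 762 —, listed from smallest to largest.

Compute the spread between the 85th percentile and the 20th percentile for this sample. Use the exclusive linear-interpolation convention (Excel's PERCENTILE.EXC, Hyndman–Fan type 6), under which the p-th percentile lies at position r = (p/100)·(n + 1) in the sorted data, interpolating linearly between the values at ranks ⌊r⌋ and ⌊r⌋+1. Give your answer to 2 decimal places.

n = 14.
P20: r = 3 (integer) → 447.
P85: r = 12.75; ranks 12–13 are 739, 760; interpolating gives 754.75.
Difference: 754.75 − 447 = 307.75.

307.75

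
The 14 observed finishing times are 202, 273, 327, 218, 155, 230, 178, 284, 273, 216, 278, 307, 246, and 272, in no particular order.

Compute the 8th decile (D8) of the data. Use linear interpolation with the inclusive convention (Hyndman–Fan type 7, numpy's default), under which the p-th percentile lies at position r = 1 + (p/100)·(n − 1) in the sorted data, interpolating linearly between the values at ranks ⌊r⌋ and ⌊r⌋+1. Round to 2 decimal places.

Sorted: 155, 178, 202, 216, 218, 230, 246, 272, 273, 273, 278, 284, 307, 327.
n = 14.
r = 1 + (80/100)·(14 − 1) = 1 + 10.4 = 11.4.
Rank 11 is 278 and rank 12 is 284.
Interpolate: 278 + 0.4·(284 − 278) = 278 + 0.4·6 = 280.4.

280.40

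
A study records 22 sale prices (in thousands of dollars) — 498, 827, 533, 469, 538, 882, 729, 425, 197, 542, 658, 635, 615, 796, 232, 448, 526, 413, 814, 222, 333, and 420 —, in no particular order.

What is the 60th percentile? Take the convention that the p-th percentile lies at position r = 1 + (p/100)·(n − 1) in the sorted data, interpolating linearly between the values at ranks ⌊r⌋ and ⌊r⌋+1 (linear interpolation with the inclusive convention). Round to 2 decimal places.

540.40

Sorted: 197, 222, 232, 333, 413, 420, 425, 448, 469, 498, 526, 533, 538, 542, 615, 635, 658, 729, 796, 814, 827, 882.
n = 22.
r = 1 + (60/100)·(22 − 1) = 1 + 12.6 = 13.6.
Rank 13 is 538 and rank 14 is 542.
Interpolate: 538 + 0.6·(542 − 538) = 538 + 0.6·4 = 540.4.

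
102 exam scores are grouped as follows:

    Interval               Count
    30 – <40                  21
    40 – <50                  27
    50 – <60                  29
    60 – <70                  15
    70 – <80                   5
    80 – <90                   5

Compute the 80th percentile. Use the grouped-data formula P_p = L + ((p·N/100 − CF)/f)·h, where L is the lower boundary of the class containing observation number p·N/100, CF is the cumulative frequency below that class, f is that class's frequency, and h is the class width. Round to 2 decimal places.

N = 102; target position k = 80/100 · 102 = 81.6.
Cumulative frequencies: 21, 48, 77, 92, 97, 102.
Observation 81.6 falls in the class 60 – <70.
L = 60, CF = 77, f = 15, h = 10.
P80 = 60 + ((81.6 − 77)/15)·10 = 60 + 3.06667 = 63.0667.

63.07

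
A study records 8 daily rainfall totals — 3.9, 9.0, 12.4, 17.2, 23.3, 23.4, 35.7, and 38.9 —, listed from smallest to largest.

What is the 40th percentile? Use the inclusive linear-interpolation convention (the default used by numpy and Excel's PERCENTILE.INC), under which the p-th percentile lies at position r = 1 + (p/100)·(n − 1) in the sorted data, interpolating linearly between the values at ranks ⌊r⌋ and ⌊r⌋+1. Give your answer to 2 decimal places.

16.24

n = 8.
r = 1 + (40/100)·(8 − 1) = 1 + 2.8 = 3.8.
Rank 3 is 12.4 and rank 4 is 17.2.
Interpolate: 12.4 + 0.8·(17.2 − 12.4) = 12.4 + 0.8·4.8 = 16.24.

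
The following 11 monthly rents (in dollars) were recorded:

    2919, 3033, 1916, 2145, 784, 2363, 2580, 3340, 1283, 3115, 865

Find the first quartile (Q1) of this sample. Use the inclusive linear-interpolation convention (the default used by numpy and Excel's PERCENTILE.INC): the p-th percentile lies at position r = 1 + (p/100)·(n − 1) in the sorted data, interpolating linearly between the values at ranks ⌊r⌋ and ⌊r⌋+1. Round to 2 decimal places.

1599.50

Sorted: 784, 865, 1283, 1916, 2145, 2363, 2580, 2919, 3033, 3115, 3340.
n = 11.
r = 1 + (25/100)·(11 − 1) = 1 + 2.5 = 3.5.
Rank 3 is 1283 and rank 4 is 1916.
Interpolate: 1283 + 0.5·(1916 − 1283) = 1283 + 0.5·633 = 1599.5.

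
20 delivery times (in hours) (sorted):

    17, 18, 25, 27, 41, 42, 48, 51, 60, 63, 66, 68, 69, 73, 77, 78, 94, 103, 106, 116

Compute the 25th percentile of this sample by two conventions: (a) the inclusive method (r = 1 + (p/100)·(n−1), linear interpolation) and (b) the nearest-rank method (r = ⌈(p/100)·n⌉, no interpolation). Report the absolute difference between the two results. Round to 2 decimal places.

0.75

n = 20.
(a) r = 5.75; between ranks 5 (41) and 6 (42): 41.75.
(b) the nearest-rank method: rank 5 → 41.
|41.75 − 41| = 0.75.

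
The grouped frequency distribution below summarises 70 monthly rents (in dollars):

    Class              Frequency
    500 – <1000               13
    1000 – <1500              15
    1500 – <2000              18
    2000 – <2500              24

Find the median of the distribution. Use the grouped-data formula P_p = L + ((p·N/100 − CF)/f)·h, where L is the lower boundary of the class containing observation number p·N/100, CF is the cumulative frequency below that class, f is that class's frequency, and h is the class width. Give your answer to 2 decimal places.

1694.44

N = 70; target position k = 50/100 · 70 = 35.
Cumulative frequencies: 13, 28, 46, 70.
Observation 35 falls in the class 1500 – <2000.
L = 1500, CF = 28, f = 18, h = 500.
P50 = 1500 + ((35 − 28)/18)·500 = 1500 + 194.444 = 1694.44.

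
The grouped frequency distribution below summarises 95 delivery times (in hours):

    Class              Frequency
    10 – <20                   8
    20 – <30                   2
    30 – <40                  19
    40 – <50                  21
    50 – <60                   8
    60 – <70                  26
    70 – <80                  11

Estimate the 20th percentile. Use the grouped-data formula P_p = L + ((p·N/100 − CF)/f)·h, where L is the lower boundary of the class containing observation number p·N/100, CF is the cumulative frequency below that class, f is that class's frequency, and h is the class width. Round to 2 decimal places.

34.74

N = 95; target position k = 20/100 · 95 = 19.
Cumulative frequencies: 8, 10, 29, 50, 58, 84, 95.
Observation 19 falls in the class 30 – <40.
L = 30, CF = 10, f = 19, h = 10.
P20 = 30 + ((19 − 10)/19)·10 = 30 + 4.73684 = 34.7368.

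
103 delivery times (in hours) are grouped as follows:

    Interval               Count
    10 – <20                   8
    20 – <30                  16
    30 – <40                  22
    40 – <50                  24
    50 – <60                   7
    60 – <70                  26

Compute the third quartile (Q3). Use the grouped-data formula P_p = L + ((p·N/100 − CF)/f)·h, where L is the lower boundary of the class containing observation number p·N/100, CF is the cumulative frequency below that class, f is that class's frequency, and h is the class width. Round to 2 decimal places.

N = 103; target position k = 75/100 · 103 = 77.25.
Cumulative frequencies: 8, 24, 46, 70, 77, 103.
Observation 77.25 falls in the class 60 – <70.
L = 60, CF = 77, f = 26, h = 10.
P75 = 60 + ((77.25 − 77)/26)·10 = 60 + 0.0961538 = 60.0962.

60.10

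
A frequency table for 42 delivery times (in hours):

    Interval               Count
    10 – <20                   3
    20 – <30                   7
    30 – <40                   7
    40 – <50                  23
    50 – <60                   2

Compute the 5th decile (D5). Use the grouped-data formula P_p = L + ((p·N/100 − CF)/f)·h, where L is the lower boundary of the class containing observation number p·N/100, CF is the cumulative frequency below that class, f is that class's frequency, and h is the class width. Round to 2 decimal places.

41.74

N = 42; target position k = 50/100 · 42 = 21.
Cumulative frequencies: 3, 10, 17, 40, 42.
Observation 21 falls in the class 40 – <50.
L = 40, CF = 17, f = 23, h = 10.
P50 = 40 + ((21 − 17)/23)·10 = 40 + 1.73913 = 41.7391.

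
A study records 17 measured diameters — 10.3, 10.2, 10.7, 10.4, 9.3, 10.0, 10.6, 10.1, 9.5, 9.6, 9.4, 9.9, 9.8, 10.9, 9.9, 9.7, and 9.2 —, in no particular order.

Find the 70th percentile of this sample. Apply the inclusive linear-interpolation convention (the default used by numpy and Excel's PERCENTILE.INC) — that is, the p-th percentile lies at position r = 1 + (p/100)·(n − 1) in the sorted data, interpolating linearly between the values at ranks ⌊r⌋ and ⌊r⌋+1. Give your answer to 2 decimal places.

Sorted: 9.2, 9.3, 9.4, 9.5, 9.6, 9.7, 9.8, 9.9, 9.9, 10.0, 10.1, 10.2, 10.3, 10.4, 10.6, 10.7, 10.9.
n = 17.
r = 1 + (70/100)·(17 − 1) = 1 + 11.2 = 12.2.
Rank 12 is 10.2 and rank 13 is 10.3.
Interpolate: 10.2 + 0.2·(10.3 − 10.2) = 10.2 + 0.2·0.1 = 10.22.

10.22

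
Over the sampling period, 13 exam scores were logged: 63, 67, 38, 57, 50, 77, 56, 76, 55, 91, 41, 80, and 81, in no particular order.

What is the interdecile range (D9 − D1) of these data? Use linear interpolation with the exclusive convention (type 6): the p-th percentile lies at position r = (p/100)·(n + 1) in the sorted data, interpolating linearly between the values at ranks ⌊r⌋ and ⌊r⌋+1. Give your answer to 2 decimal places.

Sorted: 38, 41, 50, 55, 56, 57, 63, 67, 76, 77, 80, 81, 91.
n = 13.
P10: r = 1.4; ranks 1–2 are 38, 41; interpolating gives 39.2.
P90: r = 12.6; ranks 12–13 are 81, 91; interpolating gives 87.
Difference: 87 − 39.2 = 47.8.

47.80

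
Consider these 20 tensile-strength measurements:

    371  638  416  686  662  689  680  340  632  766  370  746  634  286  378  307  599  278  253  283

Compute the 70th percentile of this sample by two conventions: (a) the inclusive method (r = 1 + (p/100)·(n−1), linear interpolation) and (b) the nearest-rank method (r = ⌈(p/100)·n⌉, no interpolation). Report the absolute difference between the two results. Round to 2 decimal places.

7.20

Sorted: 253, 278, 283, 286, 307, 340, 370, 371, 378, 416, 599, 632, 634, 638, 662, 680, 686, 689, 746, 766.
n = 20.
(a) r = 14.3; between ranks 14 (638) and 15 (662): 645.2.
(b) the nearest-rank method: rank 14 → 638.
|645.2 − 638| = 7.2.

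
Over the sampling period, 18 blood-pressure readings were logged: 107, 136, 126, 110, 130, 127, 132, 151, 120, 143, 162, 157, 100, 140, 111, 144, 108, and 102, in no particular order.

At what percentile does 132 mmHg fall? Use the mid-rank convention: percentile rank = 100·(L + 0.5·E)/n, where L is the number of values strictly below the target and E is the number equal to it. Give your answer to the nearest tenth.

58.3

Sorted: 100, 102, 107, 108, 110, 111, 120, 126, 127, 130, 132, 136, 140, 143, 144, 151, 157, 162.
Count below 132: L = 10; count equal: E = 1; n = 18.
Percentile rank = 100·(10 + 0.5·1)/18 = 100·10.5/18 = 58.33.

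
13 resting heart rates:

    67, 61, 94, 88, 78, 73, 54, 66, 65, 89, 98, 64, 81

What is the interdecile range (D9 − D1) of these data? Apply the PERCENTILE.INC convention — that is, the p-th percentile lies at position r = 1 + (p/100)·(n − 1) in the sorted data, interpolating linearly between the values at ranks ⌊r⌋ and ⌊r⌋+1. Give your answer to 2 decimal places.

31.40

Sorted: 54, 61, 64, 65, 66, 67, 73, 78, 81, 88, 89, 94, 98.
n = 13.
P10: r = 2.2; ranks 2–3 are 61, 64; interpolating gives 61.6.
P90: r = 11.8; ranks 11–12 are 89, 94; interpolating gives 93.
Difference: 93 − 61.6 = 31.4.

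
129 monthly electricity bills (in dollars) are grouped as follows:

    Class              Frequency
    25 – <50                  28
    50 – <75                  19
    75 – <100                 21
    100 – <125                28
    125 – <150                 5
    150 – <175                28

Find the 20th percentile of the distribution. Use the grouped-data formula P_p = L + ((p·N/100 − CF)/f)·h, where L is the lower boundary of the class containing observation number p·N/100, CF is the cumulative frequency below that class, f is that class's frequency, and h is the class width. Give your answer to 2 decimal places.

48.04

N = 129; target position k = 20/100 · 129 = 25.8.
Cumulative frequencies: 28, 47, 68, 96, 101, 129.
Observation 25.8 falls in the class 25 – <50.
L = 25, CF = 0, f = 28, h = 25.
P20 = 25 + ((25.8 − 0)/28)·25 = 25 + 23.0357 = 48.0357.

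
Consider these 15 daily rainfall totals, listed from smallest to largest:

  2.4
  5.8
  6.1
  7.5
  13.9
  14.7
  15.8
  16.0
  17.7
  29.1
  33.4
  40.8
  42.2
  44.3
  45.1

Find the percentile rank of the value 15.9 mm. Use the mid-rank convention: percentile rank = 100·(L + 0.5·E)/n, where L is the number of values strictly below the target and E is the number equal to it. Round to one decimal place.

Count below 15.9: L = 7; count equal: E = 0; n = 15.
Percentile rank = 100·(7 + 0.5·0)/15 = 100·7/15 = 46.67.

46.7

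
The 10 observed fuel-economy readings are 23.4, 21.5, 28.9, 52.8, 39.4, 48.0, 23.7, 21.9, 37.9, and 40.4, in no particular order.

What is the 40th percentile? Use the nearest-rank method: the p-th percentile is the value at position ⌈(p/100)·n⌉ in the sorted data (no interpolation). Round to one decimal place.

23.7

Sorted: 21.5, 21.9, 23.4, 23.7, 28.9, 37.9, 39.4, 40.4, 48.0, 52.8.
n = 10.
Position = ⌈40/100 · 10⌉ = ⌈4⌉ = 4.
The value at rank 4 is 23.7.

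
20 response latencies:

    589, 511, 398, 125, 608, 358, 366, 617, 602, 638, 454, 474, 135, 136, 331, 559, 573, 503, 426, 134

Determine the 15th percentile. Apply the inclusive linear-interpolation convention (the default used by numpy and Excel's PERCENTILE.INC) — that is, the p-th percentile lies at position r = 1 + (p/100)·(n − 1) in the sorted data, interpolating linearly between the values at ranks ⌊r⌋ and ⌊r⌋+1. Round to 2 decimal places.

Sorted: 125, 134, 135, 136, 331, 358, 366, 398, 426, 454, 474, 503, 511, 559, 573, 589, 602, 608, 617, 638.
n = 20.
r = 1 + (15/100)·(20 − 1) = 1 + 2.85 = 3.85.
Rank 3 is 135 and rank 4 is 136.
Interpolate: 135 + 0.85·(136 − 135) = 135 + 0.85·1 = 135.85.

135.85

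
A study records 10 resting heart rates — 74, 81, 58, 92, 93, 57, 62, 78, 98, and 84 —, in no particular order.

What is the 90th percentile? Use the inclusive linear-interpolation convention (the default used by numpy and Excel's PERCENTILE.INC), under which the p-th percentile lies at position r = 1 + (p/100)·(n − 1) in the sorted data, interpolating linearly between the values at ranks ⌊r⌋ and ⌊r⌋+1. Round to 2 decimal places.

Sorted: 57, 58, 62, 74, 78, 81, 84, 92, 93, 98.
n = 10.
r = 1 + (90/100)·(10 − 1) = 1 + 8.1 = 9.1.
Rank 9 is 93 and rank 10 is 98.
Interpolate: 93 + 0.1·(98 − 93) = 93 + 0.1·5 = 93.5.

93.50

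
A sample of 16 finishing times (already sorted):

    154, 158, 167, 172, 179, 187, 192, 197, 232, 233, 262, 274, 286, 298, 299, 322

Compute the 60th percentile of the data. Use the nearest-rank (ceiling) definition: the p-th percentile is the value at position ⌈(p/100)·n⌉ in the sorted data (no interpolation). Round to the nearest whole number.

n = 16.
Position = ⌈60/100 · 16⌉ = ⌈9.6⌉ = 10.
The value at rank 10 is 233.

233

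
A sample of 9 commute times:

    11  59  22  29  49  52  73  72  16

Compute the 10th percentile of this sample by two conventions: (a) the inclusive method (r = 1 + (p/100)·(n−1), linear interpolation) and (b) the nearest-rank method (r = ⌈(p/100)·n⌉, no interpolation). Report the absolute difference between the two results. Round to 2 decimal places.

4.00

Sorted: 11, 16, 22, 29, 49, 52, 59, 72, 73.
n = 9.
(a) r = 1.8; between ranks 1 (11) and 2 (16): 15.
(b) the nearest-rank method: rank 1 → 11.
|15 − 11| = 4.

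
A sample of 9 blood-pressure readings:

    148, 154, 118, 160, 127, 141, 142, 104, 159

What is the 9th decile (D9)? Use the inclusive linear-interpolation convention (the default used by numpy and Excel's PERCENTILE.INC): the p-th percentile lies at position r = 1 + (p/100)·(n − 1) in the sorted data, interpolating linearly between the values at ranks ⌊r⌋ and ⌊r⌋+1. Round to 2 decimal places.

159.20

Sorted: 104, 118, 127, 141, 142, 148, 154, 159, 160.
n = 9.
r = 1 + (90/100)·(9 − 1) = 1 + 7.2 = 8.2.
Rank 8 is 159 and rank 9 is 160.
Interpolate: 159 + 0.2·(160 − 159) = 159 + 0.2·1 = 159.2.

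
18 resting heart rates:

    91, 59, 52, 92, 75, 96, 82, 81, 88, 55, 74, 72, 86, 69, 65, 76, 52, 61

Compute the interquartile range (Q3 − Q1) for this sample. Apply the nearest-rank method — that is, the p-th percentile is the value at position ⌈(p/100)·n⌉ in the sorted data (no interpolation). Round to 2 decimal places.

25.00

Sorted: 52, 52, 55, 59, 61, 65, 69, 72, 74, 75, 76, 81, 82, 86, 88, 91, 92, 96.
n = 18.
P25: rank ⌈25/100·18⌉ = 5 → 61.
P75: rank ⌈75/100·18⌉ = 14 → 86.
Difference: 86 − 61 = 25.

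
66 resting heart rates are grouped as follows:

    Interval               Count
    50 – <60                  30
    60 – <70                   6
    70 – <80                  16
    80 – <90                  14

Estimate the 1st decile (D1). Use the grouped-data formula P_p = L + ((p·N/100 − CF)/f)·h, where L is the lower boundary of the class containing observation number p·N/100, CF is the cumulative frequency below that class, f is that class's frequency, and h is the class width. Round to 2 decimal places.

N = 66; target position k = 10/100 · 66 = 6.6.
Cumulative frequencies: 30, 36, 52, 66.
Observation 6.6 falls in the class 50 – <60.
L = 50, CF = 0, f = 30, h = 10.
P10 = 50 + ((6.6 − 0)/30)·10 = 50 + 2.2 = 52.2.

52.20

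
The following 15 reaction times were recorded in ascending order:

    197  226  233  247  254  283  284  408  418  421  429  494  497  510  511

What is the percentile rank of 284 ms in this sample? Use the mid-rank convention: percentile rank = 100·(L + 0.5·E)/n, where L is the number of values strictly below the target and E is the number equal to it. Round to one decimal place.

Count below 284: L = 6; count equal: E = 1; n = 15.
Percentile rank = 100·(6 + 0.5·1)/15 = 100·6.5/15 = 43.33.

43.3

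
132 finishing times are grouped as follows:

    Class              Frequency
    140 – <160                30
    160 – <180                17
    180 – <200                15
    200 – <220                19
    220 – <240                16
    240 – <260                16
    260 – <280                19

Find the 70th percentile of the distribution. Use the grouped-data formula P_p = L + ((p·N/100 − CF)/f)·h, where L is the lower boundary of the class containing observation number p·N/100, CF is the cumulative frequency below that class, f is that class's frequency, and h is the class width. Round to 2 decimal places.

N = 132; target position k = 70/100 · 132 = 92.4.
Cumulative frequencies: 30, 47, 62, 81, 97, 113, 132.
Observation 92.4 falls in the class 220 – <240.
L = 220, CF = 81, f = 16, h = 20.
P70 = 220 + ((92.4 − 81)/16)·20 = 220 + 14.25 = 234.25.

234.25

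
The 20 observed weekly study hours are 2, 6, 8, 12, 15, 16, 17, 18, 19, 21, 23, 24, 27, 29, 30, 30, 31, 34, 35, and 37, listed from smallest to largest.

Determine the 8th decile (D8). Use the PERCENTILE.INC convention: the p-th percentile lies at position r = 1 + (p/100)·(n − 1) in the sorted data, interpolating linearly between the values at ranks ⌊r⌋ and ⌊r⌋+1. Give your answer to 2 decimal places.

n = 20.
r = 1 + (80/100)·(20 − 1) = 1 + 15.2 = 16.2.
Rank 16 is 30 and rank 17 is 31.
Interpolate: 30 + 0.2·(31 − 30) = 30 + 0.2·1 = 30.2.

30.20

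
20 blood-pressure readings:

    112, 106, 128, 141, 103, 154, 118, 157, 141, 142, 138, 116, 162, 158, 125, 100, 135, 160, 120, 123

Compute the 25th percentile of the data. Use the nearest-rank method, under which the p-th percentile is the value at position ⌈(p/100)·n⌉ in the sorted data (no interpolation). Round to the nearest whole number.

116

Sorted: 100, 103, 106, 112, 116, 118, 120, 123, 125, 128, 135, 138, 141, 141, 142, 154, 157, 158, 160, 162.
n = 20.
Position = ⌈25/100 · 20⌉ = ⌈5⌉ = 5.
The value at rank 5 is 116.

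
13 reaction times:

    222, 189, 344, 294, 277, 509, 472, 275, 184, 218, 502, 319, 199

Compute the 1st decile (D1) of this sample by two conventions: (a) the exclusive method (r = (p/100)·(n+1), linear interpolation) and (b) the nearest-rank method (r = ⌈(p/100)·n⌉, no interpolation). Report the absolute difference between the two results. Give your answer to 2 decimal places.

Sorted: 184, 189, 199, 218, 222, 275, 277, 294, 319, 344, 472, 502, 509.
n = 13.
(a) r = 1.4; between ranks 1 (184) and 2 (189): 186.
(b) the nearest-rank method: rank 2 → 189.
|186 − 189| = 3.

3.00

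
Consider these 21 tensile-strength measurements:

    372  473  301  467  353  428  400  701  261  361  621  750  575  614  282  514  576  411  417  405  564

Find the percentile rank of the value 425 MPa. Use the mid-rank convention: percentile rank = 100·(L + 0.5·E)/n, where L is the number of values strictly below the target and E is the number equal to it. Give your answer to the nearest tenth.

47.6

Sorted: 261, 282, 301, 353, 361, 372, 400, 405, 411, 417, 428, 467, 473, 514, 564, 575, 576, 614, 621, 701, 750.
Count below 425: L = 10; count equal: E = 0; n = 21.
Percentile rank = 100·(10 + 0.5·0)/21 = 100·10/21 = 47.62.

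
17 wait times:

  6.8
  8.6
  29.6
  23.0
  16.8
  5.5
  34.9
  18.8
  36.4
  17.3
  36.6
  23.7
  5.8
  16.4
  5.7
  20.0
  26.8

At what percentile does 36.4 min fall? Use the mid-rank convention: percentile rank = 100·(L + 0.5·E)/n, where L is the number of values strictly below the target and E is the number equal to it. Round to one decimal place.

91.2

Sorted: 5.5, 5.7, 5.8, 6.8, 8.6, 16.4, 16.8, 17.3, 18.8, 20.0, 23.0, 23.7, 26.8, 29.6, 34.9, 36.4, 36.6.
Count below 36.4: L = 15; count equal: E = 1; n = 17.
Percentile rank = 100·(15 + 0.5·1)/17 = 100·15.5/17 = 91.18.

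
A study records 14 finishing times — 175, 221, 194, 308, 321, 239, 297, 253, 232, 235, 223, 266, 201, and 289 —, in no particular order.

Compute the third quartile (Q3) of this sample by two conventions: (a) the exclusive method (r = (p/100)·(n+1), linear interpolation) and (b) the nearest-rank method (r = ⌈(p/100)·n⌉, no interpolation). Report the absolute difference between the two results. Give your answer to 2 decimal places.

Sorted: 175, 194, 201, 221, 223, 232, 235, 239, 253, 266, 289, 297, 308, 321.
n = 14.
(a) r = 11.25; between ranks 11 (289) and 12 (297): 291.
(b) the nearest-rank method: rank 11 → 289.
|291 − 289| = 2.

2.00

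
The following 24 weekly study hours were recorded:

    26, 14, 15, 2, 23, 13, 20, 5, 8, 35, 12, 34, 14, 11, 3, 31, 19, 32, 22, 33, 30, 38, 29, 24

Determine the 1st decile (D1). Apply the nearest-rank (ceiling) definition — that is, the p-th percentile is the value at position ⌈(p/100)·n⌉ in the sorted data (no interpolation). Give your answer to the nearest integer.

Sorted: 2, 3, 5, 8, 11, 12, 13, 14, 14, 15, 19, 20, 22, 23, 24, 26, 29, 30, 31, 32, 33, 34, 35, 38.
n = 24.
Position = ⌈10/100 · 24⌉ = ⌈2.4⌉ = 3.
The value at rank 3 is 5.

5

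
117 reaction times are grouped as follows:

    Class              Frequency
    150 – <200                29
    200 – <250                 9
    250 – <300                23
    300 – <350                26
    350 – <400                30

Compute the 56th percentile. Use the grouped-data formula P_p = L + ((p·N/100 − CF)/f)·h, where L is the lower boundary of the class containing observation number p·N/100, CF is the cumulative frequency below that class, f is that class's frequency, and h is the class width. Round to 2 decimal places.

N = 117; target position k = 56/100 · 117 = 65.52.
Cumulative frequencies: 29, 38, 61, 87, 117.
Observation 65.52 falls in the class 300 – <350.
L = 300, CF = 61, f = 26, h = 50.
P56 = 300 + ((65.52 − 61)/26)·50 = 300 + 8.69231 = 308.692.

308.69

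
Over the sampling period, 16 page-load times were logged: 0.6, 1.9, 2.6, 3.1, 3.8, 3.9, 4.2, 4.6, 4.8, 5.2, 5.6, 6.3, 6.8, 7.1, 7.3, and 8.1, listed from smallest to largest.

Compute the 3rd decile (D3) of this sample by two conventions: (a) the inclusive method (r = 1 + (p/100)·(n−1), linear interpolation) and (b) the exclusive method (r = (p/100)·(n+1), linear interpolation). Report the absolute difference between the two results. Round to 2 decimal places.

n = 16.
(a) r = 5.5; between ranks 5 (3.8) and 6 (3.9): 3.85.
(b) r = 5.1; between ranks 5 (3.8) and 6 (3.9): 3.81.
|3.85 − 3.81| = 0.04.

0.04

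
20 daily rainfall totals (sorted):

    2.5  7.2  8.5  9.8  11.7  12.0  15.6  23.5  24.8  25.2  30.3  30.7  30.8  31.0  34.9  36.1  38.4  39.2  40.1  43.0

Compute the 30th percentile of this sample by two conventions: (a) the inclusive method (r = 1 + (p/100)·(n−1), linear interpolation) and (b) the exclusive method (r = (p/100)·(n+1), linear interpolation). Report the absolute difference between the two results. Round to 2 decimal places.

1.44

n = 20.
(a) r = 6.7; between ranks 6 (12.0) and 7 (15.6): 14.52.
(b) r = 6.3; between ranks 6 (12.0) and 7 (15.6): 13.08.
|14.52 − 13.08| = 1.44.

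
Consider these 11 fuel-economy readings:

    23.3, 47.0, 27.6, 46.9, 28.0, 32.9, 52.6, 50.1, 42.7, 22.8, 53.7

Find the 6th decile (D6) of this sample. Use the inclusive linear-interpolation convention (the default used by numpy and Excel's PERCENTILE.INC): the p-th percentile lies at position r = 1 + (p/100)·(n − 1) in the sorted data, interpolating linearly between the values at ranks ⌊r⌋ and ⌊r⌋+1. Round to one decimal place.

Sorted: 22.8, 23.3, 27.6, 28.0, 32.9, 42.7, 46.9, 47.0, 50.1, 52.6, 53.7.
n = 11.
r = 1 + (60/100)·(11 − 1) = 1 + 6 = 7.
r is an integer, so P60 is the value at rank 7: 46.9.

46.9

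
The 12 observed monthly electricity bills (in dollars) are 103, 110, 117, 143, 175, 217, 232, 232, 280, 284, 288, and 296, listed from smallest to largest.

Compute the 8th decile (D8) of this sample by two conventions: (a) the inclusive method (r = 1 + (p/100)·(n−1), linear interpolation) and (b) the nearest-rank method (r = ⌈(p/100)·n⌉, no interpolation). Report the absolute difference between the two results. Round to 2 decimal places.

n = 12.
(a) r = 9.8; between ranks 9 (280) and 10 (284): 283.2.
(b) the nearest-rank method: rank 10 → 284.
|283.2 − 284| = 0.8.

0.80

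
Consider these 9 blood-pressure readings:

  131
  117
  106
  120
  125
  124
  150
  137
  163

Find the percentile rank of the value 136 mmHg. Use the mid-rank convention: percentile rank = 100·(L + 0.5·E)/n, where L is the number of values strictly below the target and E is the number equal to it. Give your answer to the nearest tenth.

Sorted: 106, 117, 120, 124, 125, 131, 137, 150, 163.
Count below 136: L = 6; count equal: E = 0; n = 9.
Percentile rank = 100·(6 + 0.5·0)/9 = 100·6/9 = 66.67.

66.7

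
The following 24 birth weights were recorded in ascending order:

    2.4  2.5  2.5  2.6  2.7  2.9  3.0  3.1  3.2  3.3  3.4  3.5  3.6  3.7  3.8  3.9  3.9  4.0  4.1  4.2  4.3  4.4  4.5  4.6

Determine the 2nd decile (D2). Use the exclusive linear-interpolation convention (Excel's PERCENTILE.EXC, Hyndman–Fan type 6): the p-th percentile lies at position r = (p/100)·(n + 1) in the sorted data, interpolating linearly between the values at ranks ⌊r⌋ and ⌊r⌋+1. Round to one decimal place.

n = 24.
r = (20/100)·(24 + 1) = 5.
r is an integer, so P20 is the value at rank 5: 2.7.

2.7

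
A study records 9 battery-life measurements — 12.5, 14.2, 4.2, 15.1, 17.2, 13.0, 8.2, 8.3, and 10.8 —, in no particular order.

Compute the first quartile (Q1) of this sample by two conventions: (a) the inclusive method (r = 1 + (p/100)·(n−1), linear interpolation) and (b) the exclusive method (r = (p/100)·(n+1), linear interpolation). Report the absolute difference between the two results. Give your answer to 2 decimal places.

Sorted: 4.2, 8.2, 8.3, 10.8, 12.5, 13.0, 14.2, 15.1, 17.2.
n = 9.
(a) r = 3 → value at rank 3 = 8.3.
(b) r = 2.5; between ranks 2 (8.2) and 3 (8.3): 8.25.
|8.3 − 8.25| = 0.05.

0.05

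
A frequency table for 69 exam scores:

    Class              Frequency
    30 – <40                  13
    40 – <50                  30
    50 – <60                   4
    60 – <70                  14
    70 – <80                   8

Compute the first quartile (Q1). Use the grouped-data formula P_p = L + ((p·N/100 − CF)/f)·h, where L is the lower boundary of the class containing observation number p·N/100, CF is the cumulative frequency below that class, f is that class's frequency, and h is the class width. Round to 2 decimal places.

41.42

N = 69; target position k = 25/100 · 69 = 17.25.
Cumulative frequencies: 13, 43, 47, 61, 69.
Observation 17.25 falls in the class 40 – <50.
L = 40, CF = 13, f = 30, h = 10.
P25 = 40 + ((17.25 − 13)/30)·10 = 40 + 1.41667 = 41.4167.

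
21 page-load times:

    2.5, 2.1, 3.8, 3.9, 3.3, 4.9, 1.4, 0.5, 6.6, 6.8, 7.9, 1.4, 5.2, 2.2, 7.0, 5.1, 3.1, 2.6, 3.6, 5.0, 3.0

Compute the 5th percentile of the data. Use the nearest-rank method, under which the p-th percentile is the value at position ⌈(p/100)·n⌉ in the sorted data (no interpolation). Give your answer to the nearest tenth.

Sorted: 0.5, 1.4, 1.4, 2.1, 2.2, 2.5, 2.6, 3.0, 3.1, 3.3, 3.6, 3.8, 3.9, 4.9, 5.0, 5.1, 5.2, 6.6, 6.8, 7.0, 7.9.
n = 21.
Position = ⌈5/100 · 21⌉ = ⌈1.05⌉ = 2.
The value at rank 2 is 1.4.

1.4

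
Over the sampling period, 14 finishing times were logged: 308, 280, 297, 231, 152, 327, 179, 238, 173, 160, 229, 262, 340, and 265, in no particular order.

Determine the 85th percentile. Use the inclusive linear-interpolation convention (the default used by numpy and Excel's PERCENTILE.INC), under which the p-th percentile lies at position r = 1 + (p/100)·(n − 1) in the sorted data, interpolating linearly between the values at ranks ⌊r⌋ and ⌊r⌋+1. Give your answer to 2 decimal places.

Sorted: 152, 160, 173, 179, 229, 231, 238, 262, 265, 280, 297, 308, 327, 340.
n = 14.
r = 1 + (85/100)·(14 − 1) = 1 + 11.05 = 12.05.
Rank 12 is 308 and rank 13 is 327.
Interpolate: 308 + 0.05·(327 − 308) = 308 + 0.05·19 = 308.95.

308.95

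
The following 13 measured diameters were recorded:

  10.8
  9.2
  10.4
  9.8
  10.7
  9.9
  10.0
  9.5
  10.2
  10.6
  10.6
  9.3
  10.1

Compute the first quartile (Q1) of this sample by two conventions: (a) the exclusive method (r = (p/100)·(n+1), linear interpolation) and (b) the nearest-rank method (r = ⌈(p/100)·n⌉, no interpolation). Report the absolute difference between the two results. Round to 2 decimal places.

0.15

Sorted: 9.2, 9.3, 9.5, 9.8, 9.9, 10.0, 10.1, 10.2, 10.4, 10.6, 10.6, 10.7, 10.8.
n = 13.
(a) r = 3.5; between ranks 3 (9.5) and 4 (9.8): 9.65.
(b) the nearest-rank method: rank 4 → 9.8.
|9.65 − 9.8| = 0.15.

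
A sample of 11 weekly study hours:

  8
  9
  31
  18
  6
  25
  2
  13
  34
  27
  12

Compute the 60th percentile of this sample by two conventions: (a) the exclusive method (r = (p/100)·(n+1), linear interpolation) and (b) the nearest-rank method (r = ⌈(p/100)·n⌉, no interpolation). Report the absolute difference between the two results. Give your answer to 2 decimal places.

1.40

Sorted: 2, 6, 8, 9, 12, 13, 18, 25, 27, 31, 34.
n = 11.
(a) r = 7.2; between ranks 7 (18) and 8 (25): 19.4.
(b) the nearest-rank method: rank 7 → 18.
|19.4 − 18| = 1.4.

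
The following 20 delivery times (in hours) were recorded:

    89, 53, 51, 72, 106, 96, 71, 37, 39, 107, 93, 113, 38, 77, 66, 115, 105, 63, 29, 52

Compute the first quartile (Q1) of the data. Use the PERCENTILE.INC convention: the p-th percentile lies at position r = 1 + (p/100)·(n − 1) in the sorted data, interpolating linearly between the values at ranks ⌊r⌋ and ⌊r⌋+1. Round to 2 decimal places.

Sorted: 29, 37, 38, 39, 51, 52, 53, 63, 66, 71, 72, 77, 89, 93, 96, 105, 106, 107, 113, 115.
n = 20.
r = 1 + (25/100)·(20 − 1) = 1 + 4.75 = 5.75.
Rank 5 is 51 and rank 6 is 52.
Interpolate: 51 + 0.75·(52 − 51) = 51 + 0.75·1 = 51.75.

51.75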